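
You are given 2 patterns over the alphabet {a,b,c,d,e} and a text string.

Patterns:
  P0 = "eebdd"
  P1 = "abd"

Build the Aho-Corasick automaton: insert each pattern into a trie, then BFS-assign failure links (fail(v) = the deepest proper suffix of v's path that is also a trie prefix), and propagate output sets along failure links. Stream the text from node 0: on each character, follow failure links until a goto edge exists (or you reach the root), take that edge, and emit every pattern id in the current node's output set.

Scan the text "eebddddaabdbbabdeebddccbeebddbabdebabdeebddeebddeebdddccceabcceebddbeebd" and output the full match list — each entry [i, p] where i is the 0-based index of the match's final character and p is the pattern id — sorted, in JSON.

Build:
Trie (insert patterns):
  n0 'ε': a→6 e→1
  n1 'e': e→2
  n2 'ee': b→3
  n3 'eeb': d→4
  n4 'eebd': d→5
  n5 'eebdd': ·  [P0 ends]
  n6 'a': b→7
  n7 'ab': d→8
  n8 'abd': ·  [P1 ends]

BFS fail/out derivation:
  n1('e'): parent n0 fail=0; on 'e' 0 → fail=0;  out ∅∪∅=∅
  n6('a'): parent n0 fail=0; on 'a' 0 → fail=0;  out ∅∪∅=∅
  n2('ee'): parent n1 fail=0; on 'e' 0 → fail=1;  out ∅∪∅=∅
  n7('ab'): parent n6 fail=0; on 'b' 0 → fail=0;  out ∅∪∅=∅
  n3('eeb'): parent n2 fail=1; on 'b' 1→0 → fail=0;  out ∅∪∅=∅
  n8('abd'): parent n7 fail=0; on 'd' 0 → fail=0;  out {1}∪∅={1}
  n4('eebd'): parent n3 fail=0; on 'd' 0 → fail=0;  out ∅∪∅=∅
  n5('eebdd'): parent n4 fail=0; on 'd' 0 → fail=0;  out {0}∪∅={0}

Run:
i=0 'e': node 0→1
i=1 'e': node 1→2
i=2 'b': node 2→3
i=3 'd': node 3→4
i=4 'd': node 4→5  ** P0@[0:4]
i=5 'd': node 5→0 (fail-walked)
i=6 'd': node 0→0
i=7 'a': node 0→6
i=8 'a': node 6→6 (fail-walked)
i=9 'b': node 6→7
i=10 'd': node 7→8  ** P1@[8:10]
i=11 'b': node 8→0 (fail-walked)
i=12 'b': node 0→0
i=13 'a': node 0→6
i=14 'b': node 6→7
i=15 'd': node 7→8  ** P1@[13:15]
i=16 'e': node 8→1 (fail-walked)
i=17 'e': node 1→2
i=18 'b': node 2→3
i=19 'd': node 3→4
i=20 'd': node 4→5  ** P0@[16:20]
i=21 'c': node 5→0 (fail-walked)
i=22 'c': node 0→0
i=23 'b': node 0→0
i=24 'e': node 0→1
i=25 'e': node 1→2
i=26 'b': node 2→3
i=27 'd': node 3→4
i=28 'd': node 4→5  ** P0@[24:28]
i=29 'b': node 5→0 (fail-walked)
i=30 'a': node 0→6
i=31 'b': node 6→7
i=32 'd': node 7→8  ** P1@[30:32]
i=33 'e': node 8→1 (fail-walked)
i=34 'b': node 1→0 (fail-walked)
i=35 'a': node 0→6
i=36 'b': node 6→7
i=37 'd': node 7→8  ** P1@[35:37]
i=38 'e': node 8→1 (fail-walked)
i=39 'e': node 1→2
i=40 'b': node 2→3
i=41 'd': node 3→4
i=42 'd': node 4→5  ** P0@[38:42]
i=43 'e': node 5→1 (fail-walked)
i=44 'e': node 1→2
i=45 'b': node 2→3
i=46 'd': node 3→4
i=47 'd': node 4→5  ** P0@[43:47]
i=48 'e': node 5→1 (fail-walked)
i=49 'e': node 1→2
i=50 'b': node 2→3
i=51 'd': node 3→4
i=52 'd': node 4→5  ** P0@[48:52]
i=53 'd': node 5→0 (fail-walked)
i=54 'c': node 0→0
i=55 'c': node 0→0
i=56 'c': node 0→0
i=57 'e': node 0→1
i=58 'a': node 1→6 (fail-walked)
i=59 'b': node 6→7
i=60 'c': node 7→0 (fail-walked)
i=61 'c': node 0→0
i=62 'e': node 0→1
i=63 'e': node 1→2
i=64 'b': node 2→3
i=65 'd': node 3→4
i=66 'd': node 4→5  ** P0@[62:66]
i=67 'b': node 5→0 (fail-walked)
i=68 'e': node 0→1
i=69 'e': node 1→2
i=70 'b': node 2→3
i=71 'd': node 3→4

Matches: [[4,0],[10,1],[15,1],[20,0],[28,0],[32,1],[37,1],[42,0],[47,0],[52,0],[66,0]]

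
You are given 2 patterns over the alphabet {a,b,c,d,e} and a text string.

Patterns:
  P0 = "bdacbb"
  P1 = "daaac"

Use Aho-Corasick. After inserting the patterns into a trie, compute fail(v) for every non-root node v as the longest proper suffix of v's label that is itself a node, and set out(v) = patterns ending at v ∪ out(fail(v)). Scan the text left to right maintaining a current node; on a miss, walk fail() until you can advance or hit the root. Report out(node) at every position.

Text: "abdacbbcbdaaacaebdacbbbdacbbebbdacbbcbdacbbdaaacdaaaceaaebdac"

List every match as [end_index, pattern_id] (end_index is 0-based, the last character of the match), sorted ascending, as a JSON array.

Build:
Trie (insert patterns):
  0='ε' goto b→1 d→7
  1='b' goto d→2
  2='bd' goto a→3
  3='bda' goto c→4
  4='bdac' goto b→5
  5='bdacb' goto b→6
  6='bdacbb' goto ·  [P0 ends]
  7='d' goto a→8
  8='da' goto a→9
  9='daa' goto a→10
  10='daaa' goto c→11
  11='daaac' goto ·  [P1 ends]

BFS fail/out derivation:
  n1('b'): parent n0 fail=0; on 'b' 0 → fail=0;  out ∅∪∅=∅
  n7('d'): parent n0 fail=0; on 'd' 0 → fail=0;  out ∅∪∅=∅
  n2('bd'): parent n1 fail=0; on 'd' 0 → fail=7;  out ∅∪∅=∅
  n8('da'): parent n7 fail=0; on 'a' 0 → fail=0;  out ∅∪∅=∅
  n3('bda'): parent n2 fail=7; on 'a' 7 → fail=8;  out ∅∪∅=∅
  n9('daa'): parent n8 fail=0; on 'a' 0 → fail=0;  out ∅∪∅=∅
  n4('bdac'): parent n3 fail=8; on 'c' 8→0 → fail=0;  out ∅∪∅=∅
  n10('daaa'): parent n9 fail=0; on 'a' 0 → fail=0;  out ∅∪∅=∅
  n5('bdacb'): parent n4 fail=0; on 'b' 0 → fail=1;  out ∅∪∅=∅
  n11('daaac'): parent n10 fail=0; on 'c' 0 → fail=0;  out {1}∪∅={1}
  n6('bdacbb'): parent n5 fail=1; on 'b' 1→0 → fail=1;  out {0}∪∅={0}

Scan:
pos 0 'a': at 0
pos 1 'b': at 1
pos 2 'd': at 2
pos 3 'a': at 3
pos 4 'c': at 4
pos 5 'b': at 5
pos 6 'b': at 6  → match P0@[1:6]
pos 7 'c': at 0 (via fail)
pos 8 'b': at 1
pos 9 'd': at 2
pos 10 'a': at 3
pos 11 'a': at 9 (via fail)
pos 12 'a': at 10
pos 13 'c': at 11  → match P1@[9:13]
pos 14 'a': at 0 (via fail)
pos 15 'e': at 0
pos 16 'b': at 1
pos 17 'd': at 2
pos 18 'a': at 3
pos 19 'c': at 4
pos 20 'b': at 5
pos 21 'b': at 6  → match P0@[16:21]
pos 22 'b': at 1 (via fail)
pos 23 'd': at 2
pos 24 'a': at 3
pos 25 'c': at 4
pos 26 'b': at 5
pos 27 'b': at 6  → match P0@[22:27]
pos 28 'e': at 0 (via fail)
pos 29 'b': at 1
pos 30 'b': at 1 (via fail)
pos 31 'd': at 2
pos 32 'a': at 3
pos 33 'c': at 4
pos 34 'b': at 5
pos 35 'b': at 6  → match P0@[30:35]
pos 36 'c': at 0 (via fail)
pos 37 'b': at 1
pos 38 'd': at 2
pos 39 'a': at 3
pos 40 'c': at 4
pos 41 'b': at 5
pos 42 'b': at 6  → match P0@[37:42]
pos 43 'd': at 2 (via fail)
pos 44 'a': at 3
pos 45 'a': at 9 (via fail)
pos 46 'a': at 10
pos 47 'c': at 11  → match P1@[43:47]
pos 48 'd': at 7 (via fail)
pos 49 'a': at 8
pos 50 'a': at 9
pos 51 'a': at 10
pos 52 'c': at 11  → match P1@[48:52]
pos 53 'e': at 0 (via fail)
pos 54 'a': at 0
pos 55 'a': at 0
pos 56 'e': at 0
pos 57 'b': at 1
pos 58 'd': at 2
pos 59 'a': at 3
pos 60 'c': at 4

All matches (sorted): [[6,0],[13,1],[21,0],[27,0],[35,0],[42,0],[47,1],[52,1]]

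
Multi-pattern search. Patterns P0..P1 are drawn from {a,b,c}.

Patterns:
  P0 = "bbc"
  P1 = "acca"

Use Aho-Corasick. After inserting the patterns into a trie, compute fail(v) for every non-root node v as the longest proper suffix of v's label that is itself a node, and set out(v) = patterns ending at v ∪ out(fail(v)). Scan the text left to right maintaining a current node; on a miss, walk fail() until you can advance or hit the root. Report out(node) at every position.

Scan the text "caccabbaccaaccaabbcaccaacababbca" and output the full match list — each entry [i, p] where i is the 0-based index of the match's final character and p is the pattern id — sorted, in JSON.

Build:
Trie (insert patterns):
  n0 'ε': a→4 b→1
  n1 'b': b→2
  n2 'bb': c→3
  n3 'bbc': ·  [P0 ends]
  n4 'a': c→5
  n5 'ac': c→6
  n6 'acc': a→7
  n7 'acca': ·  [P1 ends]

Failure links (BFS by depth):
  n1('b'): parent n0 fail=0; on 'b' 0 → fail=0;  out ∅∪∅=∅
  n4('a'): parent n0 fail=0; on 'a' 0 → fail=0;  out ∅∪∅=∅
  n2('bb'): parent n1 fail=0; on 'b' 0 → fail=1;  out ∅∪∅=∅
  n5('ac'): parent n4 fail=0; on 'c' 0 → fail=0;  out ∅∪∅=∅
  n3('bbc'): parent n2 fail=1; on 'c' 1→0 → fail=0;  out {0}∪∅={0}
  n6('acc'): parent n5 fail=0; on 'c' 0 → fail=0;  out ∅∪∅=∅
  n7('acca'): parent n6 fail=0; on 'a' 0 → fail=4;  out {1}∪∅={1}

Run:
pos 0 'c': at 0
pos 1 'a': at 4
pos 2 'c': at 5
pos 3 'c': at 6
pos 4 'a': at 7  emit P1@[1:4]
pos 5 'b': at 1 (via fail)
pos 6 'b': at 2
pos 7 'a': at 4 (via fail)
pos 8 'c': at 5
pos 9 'c': at 6
pos 10 'a': at 7  emit P1@[7:10]
pos 11 'a': at 4 (via fail)
pos 12 'c': at 5
pos 13 'c': at 6
pos 14 'a': at 7  emit P1@[11:14]
pos 15 'a': at 4 (via fail)
pos 16 'b': at 1 (via fail)
pos 17 'b': at 2
pos 18 'c': at 3  emit P0@[16:18]
pos 19 'a': at 4 (via fail)
pos 20 'c': at 5
pos 21 'c': at 6
pos 22 'a': at 7  emit P1@[19:22]
pos 23 'a': at 4 (via fail)
pos 24 'c': at 5
pos 25 'a': at 4 (via fail)
pos 26 'b': at 1 (via fail)
pos 27 'a': at 4 (via fail)
pos 28 'b': at 1 (via fail)
pos 29 'b': at 2
pos 30 'c': at 3  emit P0@[28:30]
pos 31 'a': at 4 (via fail)

Matches: [[4,1],[10,1],[14,1],[18,0],[22,1],[30,0]]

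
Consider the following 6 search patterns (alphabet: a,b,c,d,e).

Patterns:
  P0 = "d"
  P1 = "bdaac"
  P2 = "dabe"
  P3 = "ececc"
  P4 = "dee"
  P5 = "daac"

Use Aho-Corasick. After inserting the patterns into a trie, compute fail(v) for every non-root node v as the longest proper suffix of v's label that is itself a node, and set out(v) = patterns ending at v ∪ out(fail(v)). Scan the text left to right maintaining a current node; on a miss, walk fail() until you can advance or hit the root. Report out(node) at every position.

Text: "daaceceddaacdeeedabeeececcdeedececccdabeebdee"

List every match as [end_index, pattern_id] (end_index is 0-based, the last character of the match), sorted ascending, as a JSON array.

Build automaton:
Trie nodes:
  0='ε' goto b→2 d→1 e→10
  1='d' goto a→7 e→15  ←P0
  2='b' goto d→3
  3='bd' goto a→4
  4='bda' goto a→5
  5='bdaa' goto c→6
  6='bdaac' goto ·  ←P1
  7='da' goto a→17 b→8
  8='dab' goto e→9
  9='dabe' goto ·  ←P2
  10='e' goto c→11
  11='ec' goto e→12
  12='ece' goto c→13
  13='ecec' goto c→14
  14='ececc' goto ·  ←P3
  15='de' goto e→16
  16='dee' goto ·  ←P4
  17='daa' goto c→18
  18='daac' goto ·  ←P5

BFS fail/out derivation:
  fail(1) 'd': from fail(0)=0 chase 'd': 0 ⇒ 0;  out={0}∪out(0)={0}
  fail(2) 'b': from fail(0)=0 chase 'b': 0 ⇒ 0;  out=∅∪out(0)=∅
  fail(10) 'e': from fail(0)=0 chase 'e': 0 ⇒ 0;  out=∅∪out(0)=∅
  fail(3) 'bd': from fail(2)=0 chase 'd': 0 ⇒ 1;  out=∅∪out(1)={0}
  fail(7) 'da': from fail(1)=0 chase 'a': 0 ⇒ 0;  out=∅∪out(0)=∅
  fail(11) 'ec': from fail(10)=0 chase 'c': 0 ⇒ 0;  out=∅∪out(0)=∅
  fail(15) 'de': from fail(1)=0 chase 'e': 0 ⇒ 10;  out=∅∪out(10)=∅
  fail(4) 'bda': from fail(3)=1 chase 'a': 1 ⇒ 7;  out=∅∪out(7)=∅
  fail(8) 'dab': from fail(7)=0 chase 'b': 0 ⇒ 2;  out=∅∪out(2)=∅
  fail(12) 'ece': from fail(11)=0 chase 'e': 0 ⇒ 10;  out=∅∪out(10)=∅
  fail(16) 'dee': from fail(15)=10 chase 'e': 10→0 ⇒ 10;  out={4}∪out(10)={4}
  fail(17) 'daa': from fail(7)=0 chase 'a': 0 ⇒ 0;  out=∅∪out(0)=∅
  fail(5) 'bdaa': from fail(4)=7 chase 'a': 7 ⇒ 17;  out=∅∪out(17)=∅
  fail(9) 'dabe': from fail(8)=2 chase 'e': 2→0 ⇒ 10;  out={2}∪out(10)={2}
  fail(13) 'ecec': from fail(12)=10 chase 'c': 10 ⇒ 11;  out=∅∪out(11)=∅
  fail(18) 'daac': from fail(17)=0 chase 'c': 0 ⇒ 0;  out={5}∪out(0)={5}
  fail(6) 'bdaac': from fail(5)=17 chase 'c': 17 ⇒ 18;  out={1}∪out(18)={1,5}
  fail(14) 'ececc': from fail(13)=11 chase 'c': 11→0 ⇒ 0;  out={3}∪out(0)={3}

Run:
i=0 'd': node 0→1  → match P0@[0:0]
i=1 'a': node 1→7
i=2 'a': node 7→17
i=3 'c': node 17→18  → match P5@[0:3]
i=4 'e': node 18→10 (via fail)
i=5 'c': node 10→11
i=6 'e': node 11→12
i=7 'd': node 12→1 (via fail)  → match P0@[7:7]
i=8 'd': node 1→1 (via fail)  → match P0@[8:8]
i=9 'a': node 1→7
i=10 'a': node 7→17
i=11 'c': node 17→18  → match P5@[8:11]
i=12 'd': node 18→1 (via fail)  → match P0@[12:12]
i=13 'e': node 1→15
i=14 'e': node 15→16  → match P4@[12:14]
i=15 'e': node 16→10 (via fail)
i=16 'd': node 10→1 (via fail)  → match P0@[16:16]
i=17 'a': node 1→7
i=18 'b': node 7→8
i=19 'e': node 8→9  → match P2@[16:19]
i=20 'e': node 9→10 (via fail)
i=21 'e': node 10→10 (via fail)
i=22 'c': node 10→11
i=23 'e': node 11→12
i=24 'c': node 12→13
i=25 'c': node 13→14  → match P3@[21:25]
i=26 'd': node 14→1 (via fail)  → match P0@[26:26]
i=27 'e': node 1→15
i=28 'e': node 15→16  → match P4@[26:28]
i=29 'd': node 16→1 (via fail)  → match P0@[29:29]
i=30 'e': node 1→15
i=31 'c': node 15→11 (via fail)
i=32 'e': node 11→12
i=33 'c': node 12→13
i=34 'c': node 13→14  → match P3@[30:34]
i=35 'c': node 14→0 (via fail)
i=36 'd': node 0→1  → match P0@[36:36]
i=37 'a': node 1→7
i=38 'b': node 7→8
i=39 'e': node 8→9  → match P2@[36:39]
i=40 'e': node 9→10 (via fail)
i=41 'b': node 10→2 (via fail)
i=42 'd': node 2→3  → match P0@[42:42]
i=43 'e': node 3→15 (via fail)
i=44 'e': node 15→16  → match P4@[42:44]

Result: [[0,0],[3,5],[7,0],[8,0],[11,5],[12,0],[14,4],[16,0],[19,2],[25,3],[26,0],[28,4],[29,0],[34,3],[36,0],[39,2],[42,0],[44,4]]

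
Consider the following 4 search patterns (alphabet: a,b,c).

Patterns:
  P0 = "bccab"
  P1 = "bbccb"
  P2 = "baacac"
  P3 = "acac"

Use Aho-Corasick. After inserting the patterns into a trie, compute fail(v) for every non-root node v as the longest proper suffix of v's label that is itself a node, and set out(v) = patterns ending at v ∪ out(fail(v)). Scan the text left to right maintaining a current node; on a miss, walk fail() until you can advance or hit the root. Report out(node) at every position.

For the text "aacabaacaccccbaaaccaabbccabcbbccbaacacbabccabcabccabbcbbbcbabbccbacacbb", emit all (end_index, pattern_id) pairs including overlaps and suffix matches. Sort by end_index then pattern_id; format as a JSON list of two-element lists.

Build automaton:
Trie (insert patterns):
  n0 'ε': a→15 b→1
  n1 'b': a→10 b→6 c→2
  n2 'bc': c→3
  n3 'bcc': a→4
  n4 'bcca': b→5
  n5 'bccab': ·  [P0 ends]
  n6 'bb': c→7
  n7 'bbc': c→8
  n8 'bbcc': b→9
  n9 'bbccb': ·  [P1 ends]
  n10 'ba': a→11
  n11 'baa': c→12
  n12 'baac': a→13
  n13 'baaca': c→14
  n14 'baacac': ·  [P2 ends]
  n15 'a': c→16
  n16 'ac': a→17
  n17 'aca': c→18
  n18 'acac': ·  [P3 ends]

BFS fail/out derivation:
  fail(1) 'b': from fail(0)=0 chase 'b': 0 ⇒ 0;  out=∅∪out(0)=∅
  fail(15) 'a': from fail(0)=0 chase 'a': 0 ⇒ 0;  out=∅∪out(0)=∅
  fail(2) 'bc': from fail(1)=0 chase 'c': 0 ⇒ 0;  out=∅∪out(0)=∅
  fail(6) 'bb': from fail(1)=0 chase 'b': 0 ⇒ 1;  out=∅∪out(1)=∅
  fail(10) 'ba': from fail(1)=0 chase 'a': 0 ⇒ 15;  out=∅∪out(15)=∅
  fail(16) 'ac': from fail(15)=0 chase 'c': 0 ⇒ 0;  out=∅∪out(0)=∅
  fail(3) 'bcc': from fail(2)=0 chase 'c': 0 ⇒ 0;  out=∅∪out(0)=∅
  fail(7) 'bbc': from fail(6)=1 chase 'c': 1 ⇒ 2;  out=∅∪out(2)=∅
  fail(11) 'baa': from fail(10)=15 chase 'a': 15→0 ⇒ 15;  out=∅∪out(15)=∅
  fail(17) 'aca': from fail(16)=0 chase 'a': 0 ⇒ 15;  out=∅∪out(15)=∅
  fail(4) 'bcca': from fail(3)=0 chase 'a': 0 ⇒ 15;  out=∅∪out(15)=∅
  fail(8) 'bbcc': from fail(7)=2 chase 'c': 2 ⇒ 3;  out=∅∪out(3)=∅
  fail(12) 'baac': from fail(11)=15 chase 'c': 15 ⇒ 16;  out=∅∪out(16)=∅
  fail(18) 'acac': from fail(17)=15 chase 'c': 15 ⇒ 16;  out={3}∪out(16)={3}
  fail(5) 'bccab': from fail(4)=15 chase 'b': 15→0 ⇒ 1;  out={0}∪out(1)={0}
  fail(9) 'bbccb': from fail(8)=3 chase 'b': 3→0 ⇒ 1;  out={1}∪out(1)={1}
  fail(13) 'baaca': from fail(12)=16 chase 'a': 16 ⇒ 17;  out=∅∪out(17)=∅
  fail(14) 'baacac': from fail(13)=17 chase 'c': 17 ⇒ 18;  out={2}∪out(18)={2,3}

Scan:
pos 0 'a': at 15
pos 1 'a': at 15 (fail-walked)
pos 2 'c': at 16
pos 3 'a': at 17
pos 4 'b': at 1 (fail-walked)
pos 5 'a': at 10
pos 6 'a': at 11
pos 7 'c': at 12
pos 8 'a': at 13
pos 9 'c': at 14  → match P2@[4:9],P3@[6:9]
pos 10 'c': at 0 (fail-walked)
pos 11 'c': at 0
pos 12 'c': at 0
pos 13 'b': at 1
pos 14 'a': at 10
pos 15 'a': at 11
pos 16 'a': at 15 (fail-walked)
pos 17 'c': at 16
pos 18 'c': at 0 (fail-walked)
pos 19 'a': at 15
pos 20 'a': at 15 (fail-walked)
pos 21 'b': at 1 (fail-walked)
pos 22 'b': at 6
pos 23 'c': at 7
pos 24 'c': at 8
pos 25 'a': at 4 (fail-walked)
pos 26 'b': at 5  → match P0@[22:26]
pos 27 'c': at 2 (fail-walked)
pos 28 'b': at 1 (fail-walked)
pos 29 'b': at 6
pos 30 'c': at 7
pos 31 'c': at 8
pos 32 'b': at 9  → match P1@[28:32]
pos 33 'a': at 10 (fail-walked)
pos 34 'a': at 11
pos 35 'c': at 12
pos 36 'a': at 13
pos 37 'c': at 14  → match P2@[32:37],P3@[34:37]
pos 38 'b': at 1 (fail-walked)
pos 39 'a': at 10
pos 40 'b': at 1 (fail-walked)
pos 41 'c': at 2
pos 42 'c': at 3
pos 43 'a': at 4
pos 44 'b': at 5  → match P0@[40:44]
pos 45 'c': at 2 (fail-walked)
pos 46 'a': at 15 (fail-walked)
pos 47 'b': at 1 (fail-walked)
pos 48 'c': at 2
pos 49 'c': at 3
pos 50 'a': at 4
pos 51 'b': at 5  → match P0@[47:51]
pos 52 'b': at 6 (fail-walked)
pos 53 'c': at 7
pos 54 'b': at 1 (fail-walked)
pos 55 'b': at 6
pos 56 'b': at 6 (fail-walked)
pos 57 'c': at 7
pos 58 'b': at 1 (fail-walked)
pos 59 'a': at 10
pos 60 'b': at 1 (fail-walked)
pos 61 'b': at 6
pos 62 'c': at 7
pos 63 'c': at 8
pos 64 'b': at 9  → match P1@[60:64]
pos 65 'a': at 10 (fail-walked)
pos 66 'c': at 16 (fail-walked)
pos 67 'a': at 17
pos 68 'c': at 18  → match P3@[65:68]
pos 69 'b': at 1 (fail-walked)
pos 70 'b': at 6

Result: [[9,2],[9,3],[26,0],[32,1],[37,2],[37,3],[44,0],[51,0],[64,1],[68,3]]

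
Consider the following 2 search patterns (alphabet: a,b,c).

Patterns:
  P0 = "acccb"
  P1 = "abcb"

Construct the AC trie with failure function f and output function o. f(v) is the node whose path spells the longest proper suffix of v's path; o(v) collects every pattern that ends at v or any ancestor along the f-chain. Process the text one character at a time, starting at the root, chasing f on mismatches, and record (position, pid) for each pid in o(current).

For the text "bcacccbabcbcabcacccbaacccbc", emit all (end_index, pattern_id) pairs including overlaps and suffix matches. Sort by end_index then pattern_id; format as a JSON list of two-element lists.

Build:
Trie (insert patterns):
  0='ε' goto a→1
  1='a' goto b→6 c→2
  2='ac' goto c→3
  3='acc' goto c→4
  4='accc' goto b→5
  5='acccb' goto ·  [P0 ends]
  6='ab' goto c→7
  7='abc' goto b→8
  8='abcb' goto ·  [P1 ends]

Failure links (BFS by depth):
  fail(1) 'a': from fail(0)=0 chase 'a': 0 ⇒ 0;  out=∅∪out(0)=∅
  fail(2) 'ac': from fail(1)=0 chase 'c': 0 ⇒ 0;  out=∅∪out(0)=∅
  fail(6) 'ab': from fail(1)=0 chase 'b': 0 ⇒ 0;  out=∅∪out(0)=∅
  fail(3) 'acc': from fail(2)=0 chase 'c': 0 ⇒ 0;  out=∅∪out(0)=∅
  fail(7) 'abc': from fail(6)=0 chase 'c': 0 ⇒ 0;  out=∅∪out(0)=∅
  fail(4) 'accc': from fail(3)=0 chase 'c': 0 ⇒ 0;  out=∅∪out(0)=∅
  fail(8) 'abcb': from fail(7)=0 chase 'b': 0 ⇒ 0;  out={1}∪out(0)={1}
  fail(5) 'acccb': from fail(4)=0 chase 'b': 0 ⇒ 0;  out={0}∪out(0)={0}

Scan:
[0] read 'b'  n0⇒n0
[1] read 'c'  n0⇒n0
[2] read 'a'  n0⇒n1
[3] read 'c'  n1⇒n2
[4] read 'c'  n2⇒n3
[5] read 'c'  n3⇒n4
[6] read 'b'  n4⇒n5  ** P0@[2:6]
[7] read 'a'  n5⇒n1 ·f
[8] read 'b'  n1⇒n6
[9] read 'c'  n6⇒n7
[10] read 'b'  n7⇒n8  ** P1@[7:10]
[11] read 'c'  n8⇒n0 ·f
[12] read 'a'  n0⇒n1
[13] read 'b'  n1⇒n6
[14] read 'c'  n6⇒n7
[15] read 'a'  n7⇒n1 ·f
[16] read 'c'  n1⇒n2
[17] read 'c'  n2⇒n3
[18] read 'c'  n3⇒n4
[19] read 'b'  n4⇒n5  ** P0@[15:19]
[20] read 'a'  n5⇒n1 ·f
[21] read 'a'  n1⇒n1 ·f
[22] read 'c'  n1⇒n2
[23] read 'c'  n2⇒n3
[24] read 'c'  n3⇒n4
[25] read 'b'  n4⇒n5  ** P0@[21:25]
[26] read 'c'  n5⇒n0 ·f

Matches: [[6,0],[10,1],[19,0],[25,0]]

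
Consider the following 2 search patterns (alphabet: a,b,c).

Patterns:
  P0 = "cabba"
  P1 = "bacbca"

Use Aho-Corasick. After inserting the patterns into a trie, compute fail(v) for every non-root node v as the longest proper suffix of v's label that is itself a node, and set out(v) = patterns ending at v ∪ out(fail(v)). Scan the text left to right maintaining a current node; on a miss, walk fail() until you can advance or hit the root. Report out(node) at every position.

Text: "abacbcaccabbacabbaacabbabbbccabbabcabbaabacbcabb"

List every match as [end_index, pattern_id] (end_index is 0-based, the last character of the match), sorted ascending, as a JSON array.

Build:
Trie nodes:
  n0 'ε': b→6 c→1
  n1 'c': a→2
  n2 'ca': b→3
  n3 'cab': b→4
  n4 'cabb': a→5
  n5 'cabba': ·  ←P0
  n6 'b': a→7
  n7 'ba': c→8
  n8 'bac': b→9
  n9 'bacb': c→10
  n10 'bacbc': a→11
  n11 'bacbca': ·  ←P1

Failure links (BFS by depth):
  n1('c'): parent n0 fail=0; on 'c' 0 → fail=0;  out ∅∪∅=∅
  n6('b'): parent n0 fail=0; on 'b' 0 → fail=0;  out ∅∪∅=∅
  n2('ca'): parent n1 fail=0; on 'a' 0 → fail=0;  out ∅∪∅=∅
  n7('ba'): parent n6 fail=0; on 'a' 0 → fail=0;  out ∅∪∅=∅
  n3('cab'): parent n2 fail=0; on 'b' 0 → fail=6;  out ∅∪∅=∅
  n8('bac'): parent n7 fail=0; on 'c' 0 → fail=1;  out ∅∪∅=∅
  n4('cabb'): parent n3 fail=6; on 'b' 6→0 → fail=6;  out ∅∪∅=∅
  n9('bacb'): parent n8 fail=1; on 'b' 1→0 → fail=6;  out ∅∪∅=∅
  n5('cabba'): parent n4 fail=6; on 'a' 6 → fail=7;  out {0}∪∅={0}
  n10('bacbc'): parent n9 fail=6; on 'c' 6→0 → fail=1;  out ∅∪∅=∅
  n11('bacbca'): parent n10 fail=1; on 'a' 1 → fail=2;  out {1}∪∅={1}

Text stream:
pos 0 'a': at 0
pos 1 'b': at 6
pos 2 'a': at 7
pos 3 'c': at 8
pos 4 'b': at 9
pos 5 'c': at 10
pos 6 'a': at 11  ** P1@[1:6]
pos 7 'c': at 1 ·f
pos 8 'c': at 1 ·f
pos 9 'a': at 2
pos 10 'b': at 3
pos 11 'b': at 4
pos 12 'a': at 5  ** P0@[8:12]
pos 13 'c': at 8 ·f
pos 14 'a': at 2 ·f
pos 15 'b': at 3
pos 16 'b': at 4
pos 17 'a': at 5  ** P0@[13:17]
pos 18 'a': at 0 ·f
pos 19 'c': at 1
pos 20 'a': at 2
pos 21 'b': at 3
pos 22 'b': at 4
pos 23 'a': at 5  ** P0@[19:23]
pos 24 'b': at 6 ·f
pos 25 'b': at 6 ·f
pos 26 'b': at 6 ·f
pos 27 'c': at 1 ·f
pos 28 'c': at 1 ·f
pos 29 'a': at 2
pos 30 'b': at 3
pos 31 'b': at 4
pos 32 'a': at 5  ** P0@[28:32]
pos 33 'b': at 6 ·f
pos 34 'c': at 1 ·f
pos 35 'a': at 2
pos 36 'b': at 3
pos 37 'b': at 4
pos 38 'a': at 5  ** P0@[34:38]
pos 39 'a': at 0 ·f
pos 40 'b': at 6
pos 41 'a': at 7
pos 42 'c': at 8
pos 43 'b': at 9
pos 44 'c': at 10
pos 45 'a': at 11  ** P1@[40:45]
pos 46 'b': at 3 ·f
pos 47 'b': at 4

Matches: [[6,1],[12,0],[17,0],[23,0],[32,0],[38,0],[45,1]]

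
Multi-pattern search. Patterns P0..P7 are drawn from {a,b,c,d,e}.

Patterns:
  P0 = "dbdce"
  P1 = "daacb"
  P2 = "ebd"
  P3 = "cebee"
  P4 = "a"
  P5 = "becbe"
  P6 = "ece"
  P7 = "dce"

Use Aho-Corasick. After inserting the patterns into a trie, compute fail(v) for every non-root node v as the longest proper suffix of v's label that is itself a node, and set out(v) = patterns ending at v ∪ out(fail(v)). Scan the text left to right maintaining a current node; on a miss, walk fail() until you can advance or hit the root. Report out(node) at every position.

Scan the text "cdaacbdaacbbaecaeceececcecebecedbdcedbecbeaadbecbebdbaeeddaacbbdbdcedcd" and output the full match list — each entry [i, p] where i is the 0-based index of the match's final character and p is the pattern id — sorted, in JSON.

Build automaton:
Trie nodes:
  n0 'ε': a→18 b→19 c→13 d→1 e→10
  n1 'd': a→6 b→2 c→26
  n2 'db': d→3
  n3 'dbd': c→4
  n4 'dbdc': e→5
  n5 'dbdce': ·  [P0 ends]
  n6 'da': a→7
  n7 'daa': c→8
  n8 'daac': b→9
  n9 'daacb': ·  [P1 ends]
  n10 'e': b→11 c→24
  n11 'eb': d→12
  n12 'ebd': ·  [P2 ends]
  n13 'c': e→14
  n14 'ce': b→15
  n15 'ceb': e→16
  n16 'cebe': e→17
  n17 'cebee': ·  [P3 ends]
  n18 'a': ·  [P4 ends]
  n19 'b': e→20
  n20 'be': c→21
  n21 'bec': b→22
  n22 'becb': e→23
  n23 'becbe': ·  [P5 ends]
  n24 'ec': e→25
  n25 'ece': ·  [P6 ends]
  n26 'dc': e→27
  n27 'dce': ·  [P7 ends]

BFS fail/out derivation:
  n1('d'): parent n0 fail=0; on 'd' 0 → fail=0;  out ∅∪∅=∅
  n10('e'): parent n0 fail=0; on 'e' 0 → fail=0;  out ∅∪∅=∅
  n13('c'): parent n0 fail=0; on 'c' 0 → fail=0;  out ∅∪∅=∅
  n18('a'): parent n0 fail=0; on 'a' 0 → fail=0;  out {4}∪∅={4}
  n19('b'): parent n0 fail=0; on 'b' 0 → fail=0;  out ∅∪∅=∅
  n2('db'): parent n1 fail=0; on 'b' 0 → fail=19;  out ∅∪∅=∅
  n6('da'): parent n1 fail=0; on 'a' 0 → fail=18;  out ∅∪{4}={4}
  n11('eb'): parent n10 fail=0; on 'b' 0 → fail=19;  out ∅∪∅=∅
  n14('ce'): parent n13 fail=0; on 'e' 0 → fail=10;  out ∅∪∅=∅
  n20('be'): parent n19 fail=0; on 'e' 0 → fail=10;  out ∅∪∅=∅
  n24('ec'): parent n10 fail=0; on 'c' 0 → fail=13;  out ∅∪∅=∅
  n26('dc'): parent n1 fail=0; on 'c' 0 → fail=13;  out ∅∪∅=∅
  n3('dbd'): parent n2 fail=19; on 'd' 19→0 → fail=1;  out ∅∪∅=∅
  n7('daa'): parent n6 fail=18; on 'a' 18→0 → fail=18;  out ∅∪{4}={4}
  n12('ebd'): parent n11 fail=19; on 'd' 19→0 → fail=1;  out {2}∪∅={2}
  n15('ceb'): parent n14 fail=10; on 'b' 10 → fail=11;  out ∅∪∅=∅
  n21('bec'): parent n20 fail=10; on 'c' 10 → fail=24;  out ∅∪∅=∅
  n25('ece'): parent n24 fail=13; on 'e' 13 → fail=14;  out {6}∪∅={6}
  n27('dce'): parent n26 fail=13; on 'e' 13 → fail=14;  out {7}∪∅={7}
  n4('dbdc'): parent n3 fail=1; on 'c' 1 → fail=26;  out ∅∪∅=∅
  n8('daac'): parent n7 fail=18; on 'c' 18→0 → fail=13;  out ∅∪∅=∅
  n16('cebe'): parent n15 fail=11; on 'e' 11→19 → fail=20;  out ∅∪∅=∅
  n22('becb'): parent n21 fail=24; on 'b' 24→13→0 → fail=19;  out ∅∪∅=∅
  n5('dbdce'): parent n4 fail=26; on 'e' 26 → fail=27;  out {0}∪{7}={0,7}
  n9('daacb'): parent n8 fail=13; on 'b' 13→0 → fail=19;  out {1}∪∅={1}
  n17('cebee'): parent n16 fail=20; on 'e' 20→10→0 → fail=10;  out {3}∪∅={3}
  n23('becbe'): parent n22 fail=19; on 'e' 19 → fail=20;  out {5}∪∅={5}

Run:
i=0 'c': node 0→13
i=1 'd': node 13→1 ·f
i=2 'a': node 1→6  → match P4@[2:2]
i=3 'a': node 6→7  → match P4@[3:3]
i=4 'c': node 7→8
i=5 'b': node 8→9  → match P1@[1:5]
i=6 'd': node 9→1 ·f
i=7 'a': node 1→6  → match P4@[7:7]
i=8 'a': node 6→7  → match P4@[8:8]
i=9 'c': node 7→8
i=10 'b': node 8→9  → match P1@[6:10]
i=11 'b': node 9→19 ·f
i=12 'a': node 19→18 ·f  → match P4@[12:12]
i=13 'e': node 18→10 ·f
i=14 'c': node 10→24
i=15 'a': node 24→18 ·f  → match P4@[15:15]
i=16 'e': node 18→10 ·f
i=17 'c': node 10→24
i=18 'e': node 24→25  → match P6@[16:18]
i=19 'e': node 25→10 ·f
i=20 'c': node 10→24
i=21 'e': node 24→25  → match P6@[19:21]
i=22 'c': node 25→24 ·f
i=23 'c': node 24→13 ·f
i=24 'e': node 13→14
i=25 'c': node 14→24 ·f
i=26 'e': node 24→25  → match P6@[24:26]
i=27 'b': node 25→15 ·f
i=28 'e': node 15→16
i=29 'c': node 16→21 ·f
i=30 'e': node 21→25 ·f  → match P6@[28:30]
i=31 'd': node 25→1 ·f
i=32 'b': node 1→2
i=33 'd': node 2→3
i=34 'c': node 3→4
i=35 'e': node 4→5  → match P0@[31:35],P7@[33:35]
i=36 'd': node 5→1 ·f
i=37 'b': node 1→2
i=38 'e': node 2→20 ·f
i=39 'c': node 20→21
i=40 'b': node 21→22
i=41 'e': node 22→23  → match P5@[37:41]
i=42 'a': node 23→18 ·f  → match P4@[42:42]
i=43 'a': node 18→18 ·f  → match P4@[43:43]
i=44 'd': node 18→1 ·f
i=45 'b': node 1→2
i=46 'e': node 2→20 ·f
i=47 'c': node 20→21
i=48 'b': node 21→22
i=49 'e': node 22→23  → match P5@[45:49]
i=50 'b': node 23→11 ·f
i=51 'd': node 11→12  → match P2@[49:51]
i=52 'b': node 12→2 ·f
i=53 'a': node 2→18 ·f  → match P4@[53:53]
i=54 'e': node 18→10 ·f
i=55 'e': node 10→10 ·f
i=56 'd': node 10→1 ·f
i=57 'd': node 1→1 ·f
i=58 'a': node 1→6  → match P4@[58:58]
i=59 'a': node 6→7  → match P4@[59:59]
i=60 'c': node 7→8
i=61 'b': node 8→9  → match P1@[57:61]
i=62 'b': node 9→19 ·f
i=63 'd': node 19→1 ·f
i=64 'b': node 1→2
i=65 'd': node 2→3
i=66 'c': node 3→4
i=67 'e': node 4→5  → match P0@[63:67],P7@[65:67]
i=68 'd': node 5→1 ·f
i=69 'c': node 1→26
i=70 'd': node 26→1 ·f

All matches (sorted): [[2,4],[3,4],[5,1],[7,4],[8,4],[10,1],[12,4],[15,4],[18,6],[21,6],[26,6],[30,6],[35,0],[35,7],[41,5],[42,4],[43,4],[49,5],[51,2],[53,4],[58,4],[59,4],[61,1],[67,0],[67,7]]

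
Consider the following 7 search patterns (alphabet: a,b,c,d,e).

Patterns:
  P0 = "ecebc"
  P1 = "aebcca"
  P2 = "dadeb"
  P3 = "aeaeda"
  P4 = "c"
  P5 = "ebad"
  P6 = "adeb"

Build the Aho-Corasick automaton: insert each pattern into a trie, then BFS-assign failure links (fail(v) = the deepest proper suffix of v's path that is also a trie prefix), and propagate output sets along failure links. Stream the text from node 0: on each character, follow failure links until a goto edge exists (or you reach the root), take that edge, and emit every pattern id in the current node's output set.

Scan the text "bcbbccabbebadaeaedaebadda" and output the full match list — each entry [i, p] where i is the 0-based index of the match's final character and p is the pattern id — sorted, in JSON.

Build automaton:
Trie nodes:
  0='ε' goto a→6 c→21 d→12 e→1
  1='e' goto b→22 c→2
  2='ec' goto e→3
  3='ece' goto b→4
  4='eceb' goto c→5
  5='ecebc' goto ·  ←P0
  6='a' goto d→25 e→7
  7='ae' goto a→17 b→8
  8='aeb' goto c→9
  9='aebc' goto c→10
  10='aebcc' goto a→11
  11='aebcca' goto ·  ←P1
  12='d' goto a→13
  13='da' goto d→14
  14='dad' goto e→15
  15='dade' goto b→16
  16='dadeb' goto ·  ←P2
  17='aea' goto e→18
  18='aeae' goto d→19
  19='aeaed' goto a→20
  20='aeaeda' goto ·  ←P3
  21='c' goto ·  ←P4
  22='eb' goto a→23
  23='eba' goto d→24
  24='ebad' goto ·  ←P5
  25='ad' goto e→26
  26='ade' goto b→27
  27='adeb' goto ·  ←P6

BFS fail/out derivation:
  fail(1) 'e': from fail(0)=0 chase 'e': 0 ⇒ 0;  out=∅∪out(0)=∅
  fail(6) 'a': from fail(0)=0 chase 'a': 0 ⇒ 0;  out=∅∪out(0)=∅
  fail(12) 'd': from fail(0)=0 chase 'd': 0 ⇒ 0;  out=∅∪out(0)=∅
  fail(21) 'c': from fail(0)=0 chase 'c': 0 ⇒ 0;  out={4}∪out(0)={4}
  fail(2) 'ec': from fail(1)=0 chase 'c': 0 ⇒ 21;  out=∅∪out(21)={4}
  fail(7) 'ae': from fail(6)=0 chase 'e': 0 ⇒ 1;  out=∅∪out(1)=∅
  fail(13) 'da': from fail(12)=0 chase 'a': 0 ⇒ 6;  out=∅∪out(6)=∅
  fail(22) 'eb': from fail(1)=0 chase 'b': 0 ⇒ 0;  out=∅∪out(0)=∅
  fail(25) 'ad': from fail(6)=0 chase 'd': 0 ⇒ 12;  out=∅∪out(12)=∅
  fail(3) 'ece': from fail(2)=21 chase 'e': 21→0 ⇒ 1;  out=∅∪out(1)=∅
  fail(8) 'aeb': from fail(7)=1 chase 'b': 1 ⇒ 22;  out=∅∪out(22)=∅
  fail(14) 'dad': from fail(13)=6 chase 'd': 6 ⇒ 25;  out=∅∪out(25)=∅
  fail(17) 'aea': from fail(7)=1 chase 'a': 1→0 ⇒ 6;  out=∅∪out(6)=∅
  fail(23) 'eba': from fail(22)=0 chase 'a': 0 ⇒ 6;  out=∅∪out(6)=∅
  fail(26) 'ade': from fail(25)=12 chase 'e': 12→0 ⇒ 1;  out=∅∪out(1)=∅
  fail(4) 'eceb': from fail(3)=1 chase 'b': 1 ⇒ 22;  out=∅∪out(22)=∅
  fail(9) 'aebc': from fail(8)=22 chase 'c': 22→0 ⇒ 21;  out=∅∪out(21)={4}
  fail(15) 'dade': from fail(14)=25 chase 'e': 25 ⇒ 26;  out=∅∪out(26)=∅
  fail(18) 'aeae': from fail(17)=6 chase 'e': 6 ⇒ 7;  out=∅∪out(7)=∅
  fail(24) 'ebad': from fail(23)=6 chase 'd': 6 ⇒ 25;  out={5}∪out(25)={5}
  fail(27) 'adeb': from fail(26)=1 chase 'b': 1 ⇒ 22;  out={6}∪out(22)={6}
  fail(5) 'ecebc': from fail(4)=22 chase 'c': 22→0 ⇒ 21;  out={0}∪out(21)={0,4}
  fail(10) 'aebcc': from fail(9)=21 chase 'c': 21→0 ⇒ 21;  out=∅∪out(21)={4}
  fail(16) 'dadeb': from fail(15)=26 chase 'b': 26 ⇒ 27;  out={2}∪out(27)={2,6}
  fail(19) 'aeaed': from fail(18)=7 chase 'd': 7→1→0 ⇒ 12;  out=∅∪out(12)=∅
  fail(11) 'aebcca': from fail(10)=21 chase 'a': 21→0 ⇒ 6;  out={1}∪out(6)={1}
  fail(20) 'aeaeda': from fail(19)=12 chase 'a': 12 ⇒ 13;  out={3}∪out(13)={3}

Run:
pos 0 'b': at 0
pos 1 'c': at 21  → match P4@[1:1]
pos 2 'b': at 0 (via fail)
pos 3 'b': at 0
pos 4 'c': at 21  → match P4@[4:4]
pos 5 'c': at 21 (via fail)  → match P4@[5:5]
pos 6 'a': at 6 (via fail)
pos 7 'b': at 0 (via fail)
pos 8 'b': at 0
pos 9 'e': at 1
pos 10 'b': at 22
pos 11 'a': at 23
pos 12 'd': at 24  → match P5@[9:12]
pos 13 'a': at 13 (via fail)
pos 14 'e': at 7 (via fail)
pos 15 'a': at 17
pos 16 'e': at 18
pos 17 'd': at 19
pos 18 'a': at 20  → match P3@[13:18]
pos 19 'e': at 7 (via fail)
pos 20 'b': at 8
pos 21 'a': at 23 (via fail)
pos 22 'd': at 24  → match P5@[19:22]
pos 23 'd': at 12 (via fail)
pos 24 'a': at 13

Matches: [[1,4],[4,4],[5,4],[12,5],[18,3],[22,5]]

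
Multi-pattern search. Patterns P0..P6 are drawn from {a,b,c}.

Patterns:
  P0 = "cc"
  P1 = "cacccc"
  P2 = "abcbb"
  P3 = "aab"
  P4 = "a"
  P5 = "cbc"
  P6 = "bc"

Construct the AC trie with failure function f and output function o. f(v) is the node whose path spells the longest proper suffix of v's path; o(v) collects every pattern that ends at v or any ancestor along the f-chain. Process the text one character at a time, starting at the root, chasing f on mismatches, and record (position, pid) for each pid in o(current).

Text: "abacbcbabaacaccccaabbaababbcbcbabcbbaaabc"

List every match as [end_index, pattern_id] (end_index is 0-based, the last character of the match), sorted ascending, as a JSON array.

Build automaton:
Trie nodes:
  n0 'ε': a→8 b→17 c→1
  n1 'c': a→3 b→15 c→2
  n2 'cc': ·  ←P0
  n3 'ca': c→4
  n4 'cac': c→5
  n5 'cacc': c→6
  n6 'caccc': c→7
  n7 'cacccc': ·  ←P1
  n8 'a': a→13 b→9  ←P4
  n9 'ab': c→10
  n10 'abc': b→11
  n11 'abcb': b→12
  n12 'abcbb': ·  ←P2
  n13 'aa': b→14
  n14 'aab': ·  ←P3
  n15 'cb': c→16
  n16 'cbc': ·  ←P5
  n17 'b': c→18
  n18 'bc': ·  ←P6

Failure links (BFS by depth):
  n1('c'): parent n0 fail=0; on 'c' 0 → fail=0;  out ∅∪∅=∅
  n8('a'): parent n0 fail=0; on 'a' 0 → fail=0;  out {4}∪∅={4}
  n17('b'): parent n0 fail=0; on 'b' 0 → fail=0;  out ∅∪∅=∅
  n2('cc'): parent n1 fail=0; on 'c' 0 → fail=1;  out {0}∪∅={0}
  n3('ca'): parent n1 fail=0; on 'a' 0 → fail=8;  out ∅∪{4}={4}
  n9('ab'): parent n8 fail=0; on 'b' 0 → fail=17;  out ∅∪∅=∅
  n13('aa'): parent n8 fail=0; on 'a' 0 → fail=8;  out ∅∪{4}={4}
  n15('cb'): parent n1 fail=0; on 'b' 0 → fail=17;  out ∅∪∅=∅
  n18('bc'): parent n17 fail=0; on 'c' 0 → fail=1;  out {6}∪∅={6}
  n4('cac'): parent n3 fail=8; on 'c' 8→0 → fail=1;  out ∅∪∅=∅
  n10('abc'): parent n9 fail=17; on 'c' 17 → fail=18;  out ∅∪{6}={6}
  n14('aab'): parent n13 fail=8; on 'b' 8 → fail=9;  out {3}∪∅={3}
  n16('cbc'): parent n15 fail=17; on 'c' 17 → fail=18;  out {5}∪{6}={5,6}
  n5('cacc'): parent n4 fail=1; on 'c' 1 → fail=2;  out ∅∪{0}={0}
  n11('abcb'): parent n10 fail=18; on 'b' 18→1 → fail=15;  out ∅∪∅=∅
  n6('caccc'): parent n5 fail=2; on 'c' 2→1 → fail=2;  out ∅∪{0}={0}
  n12('abcbb'): parent n11 fail=15; on 'b' 15→17→0 → fail=17;  out {2}∪∅={2}
  n7('cacccc'): parent n6 fail=2; on 'c' 2→1 → fail=2;  out {1}∪{0}={0,1}

Run:
[0] read 'a'  n0⇒n8  emit P4@[0:0]
[1] read 'b'  n8⇒n9
[2] read 'a'  n9⇒n8 ·f  emit P4@[2:2]
[3] read 'c'  n8⇒n1 ·f
[4] read 'b'  n1⇒n15
[5] read 'c'  n15⇒n16  emit P5@[3:5],P6@[4:5]
[6] read 'b'  n16⇒n15 ·f
[7] read 'a'  n15⇒n8 ·f  emit P4@[7:7]
[8] read 'b'  n8⇒n9
[9] read 'a'  n9⇒n8 ·f  emit P4@[9:9]
[10] read 'a'  n8⇒n13  emit P4@[10:10]
[11] read 'c'  n13⇒n1 ·f
[12] read 'a'  n1⇒n3  emit P4@[12:12]
[13] read 'c'  n3⇒n4
[14] read 'c'  n4⇒n5  emit P0@[13:14]
[15] read 'c'  n5⇒n6  emit P0@[14:15]
[16] read 'c'  n6⇒n7  emit P0@[15:16],P1@[11:16]
[17] read 'a'  n7⇒n3 ·f  emit P4@[17:17]
[18] read 'a'  n3⇒n13 ·f  emit P4@[18:18]
[19] read 'b'  n13⇒n14  emit P3@[17:19]
[20] read 'b'  n14⇒n17 ·f
[21] read 'a'  n17⇒n8 ·f  emit P4@[21:21]
[22] read 'a'  n8⇒n13  emit P4@[22:22]
[23] read 'b'  n13⇒n14  emit P3@[21:23]
[24] read 'a'  n14⇒n8 ·f  emit P4@[24:24]
[25] read 'b'  n8⇒n9
[26] read 'b'  n9⇒n17 ·f
[27] read 'c'  n17⇒n18  emit P6@[26:27]
[28] read 'b'  n18⇒n15 ·f
[29] read 'c'  n15⇒n16  emit P5@[27:29],P6@[28:29]
[30] read 'b'  n16⇒n15 ·f
[31] read 'a'  n15⇒n8 ·f  emit P4@[31:31]
[32] read 'b'  n8⇒n9
[33] read 'c'  n9⇒n10  emit P6@[32:33]
[34] read 'b'  n10⇒n11
[35] read 'b'  n11⇒n12  emit P2@[31:35]
[36] read 'a'  n12⇒n8 ·f  emit P4@[36:36]
[37] read 'a'  n8⇒n13  emit P4@[37:37]
[38] read 'a'  n13⇒n13 ·f  emit P4@[38:38]
[39] read 'b'  n13⇒n14  emit P3@[37:39]
[40] read 'c'  n14⇒n10 ·f  emit P6@[39:40]

All matches (sorted): [[0,4],[2,4],[5,5],[5,6],[7,4],[9,4],[10,4],[12,4],[14,0],[15,0],[16,0],[16,1],[17,4],[18,4],[19,3],[21,4],[22,4],[23,3],[24,4],[27,6],[29,5],[29,6],[31,4],[33,6],[35,2],[36,4],[37,4],[38,4],[39,3],[40,6]]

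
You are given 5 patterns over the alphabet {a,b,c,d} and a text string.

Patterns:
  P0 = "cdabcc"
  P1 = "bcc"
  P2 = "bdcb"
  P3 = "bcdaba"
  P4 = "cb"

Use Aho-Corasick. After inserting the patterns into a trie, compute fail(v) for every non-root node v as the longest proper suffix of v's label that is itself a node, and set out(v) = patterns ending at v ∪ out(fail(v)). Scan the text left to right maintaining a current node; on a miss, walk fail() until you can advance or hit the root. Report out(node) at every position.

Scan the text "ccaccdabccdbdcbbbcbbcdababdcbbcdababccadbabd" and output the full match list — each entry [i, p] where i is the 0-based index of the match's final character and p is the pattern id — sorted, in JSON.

Build automaton:
Trie (insert patterns):
  0='ε' goto b→7 c→1
  1='c' goto b→17 d→2
  2='cd' goto a→3
  3='cda' goto b→4
  4='cdab' goto c→5
  5='cdabc' goto c→6
  6='cdabcc' goto ·  ←P0
  7='b' goto c→8 d→10
  8='bc' goto c→9 d→13
  9='bcc' goto ·  ←P1
  10='bd' goto c→11
  11='bdc' goto b→12
  12='bdcb' goto ·  ←P2
  13='bcd' goto a→14
  14='bcda' goto b→15
  15='bcdab' goto a→16
  16='bcdaba' goto ·  ←P3
  17='cb' goto ·  ←P4

Failure links (BFS by depth):
  n1('c'): parent n0 fail=0; on 'c' 0 → fail=0;  out ∅∪∅=∅
  n7('b'): parent n0 fail=0; on 'b' 0 → fail=0;  out ∅∪∅=∅
  n2('cd'): parent n1 fail=0; on 'd' 0 → fail=0;  out ∅∪∅=∅
  n8('bc'): parent n7 fail=0; on 'c' 0 → fail=1;  out ∅∪∅=∅
  n10('bd'): parent n7 fail=0; on 'd' 0 → fail=0;  out ∅∪∅=∅
  n17('cb'): parent n1 fail=0; on 'b' 0 → fail=7;  out {4}∪∅={4}
  n3('cda'): parent n2 fail=0; on 'a' 0 → fail=0;  out ∅∪∅=∅
  n9('bcc'): parent n8 fail=1; on 'c' 1→0 → fail=1;  out {1}∪∅={1}
  n11('bdc'): parent n10 fail=0; on 'c' 0 → fail=1;  out ∅∪∅=∅
  n13('bcd'): parent n8 fail=1; on 'd' 1 → fail=2;  out ∅∪∅=∅
  n4('cdab'): parent n3 fail=0; on 'b' 0 → fail=7;  out ∅∪∅=∅
  n12('bdcb'): parent n11 fail=1; on 'b' 1 → fail=17;  out {2}∪{4}={2,4}
  n14('bcda'): parent n13 fail=2; on 'a' 2 → fail=3;  out ∅∪∅=∅
  n5('cdabc'): parent n4 fail=7; on 'c' 7 → fail=8;  out ∅∪∅=∅
  n15('bcdab'): parent n14 fail=3; on 'b' 3 → fail=4;  out ∅∪∅=∅
  n6('cdabcc'): parent n5 fail=8; on 'c' 8 → fail=9;  out {0}∪{1}={0,1}
  n16('bcdaba'): parent n15 fail=4; on 'a' 4→7→0 → fail=0;  out {3}∪∅={3}

Text stream:
i=0 'c': node 0→1
i=1 'c': node 1→1 (via fail)
i=2 'a': node 1→0 (via fail)
i=3 'c': node 0→1
i=4 'c': node 1→1 (via fail)
i=5 'd': node 1→2
i=6 'a': node 2→3
i=7 'b': node 3→4
i=8 'c': node 4→5
i=9 'c': node 5→6  emit P0@[4:9],P1@[7:9]
i=10 'd': node 6→2 (via fail)
i=11 'b': node 2→7 (via fail)
i=12 'd': node 7→10
i=13 'c': node 10→11
i=14 'b': node 11→12  emit P2@[11:14],P4@[13:14]
i=15 'b': node 12→7 (via fail)
i=16 'b': node 7→7 (via fail)
i=17 'c': node 7→8
i=18 'b': node 8→17 (via fail)  emit P4@[17:18]
i=19 'b': node 17→7 (via fail)
i=20 'c': node 7→8
i=21 'd': node 8→13
i=22 'a': node 13→14
i=23 'b': node 14→15
i=24 'a': node 15→16  emit P3@[19:24]
i=25 'b': node 16→7 (via fail)
i=26 'd': node 7→10
i=27 'c': node 10→11
i=28 'b': node 11→12  emit P2@[25:28],P4@[27:28]
i=29 'b': node 12→7 (via fail)
i=30 'c': node 7→8
i=31 'd': node 8→13
i=32 'a': node 13→14
i=33 'b': node 14→15
i=34 'a': node 15→16  emit P3@[29:34]
i=35 'b': node 16→7 (via fail)
i=36 'c': node 7→8
i=37 'c': node 8→9  emit P1@[35:37]
i=38 'a': node 9→0 (via fail)
i=39 'd': node 0→0
i=40 'b': node 0→7
i=41 'a': node 7→0 (via fail)
i=42 'b': node 0→7
i=43 'd': node 7→10

All matches (sorted): [[9,0],[9,1],[14,2],[14,4],[18,4],[24,3],[28,2],[28,4],[34,3],[37,1]]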